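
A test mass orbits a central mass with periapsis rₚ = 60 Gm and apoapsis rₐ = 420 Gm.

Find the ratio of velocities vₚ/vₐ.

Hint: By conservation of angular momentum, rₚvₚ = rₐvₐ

Convert to SI: rₚ = 60 Gm = 6e+10 m; rₐ = 420 Gm = 4.2e+11 m.
Conservation of angular momentum gives rₚvₚ = rₐvₐ, so vₚ/vₐ = rₐ/rₚ.
vₚ/vₐ = 4.2e+11 / 6e+10 ≈ 7.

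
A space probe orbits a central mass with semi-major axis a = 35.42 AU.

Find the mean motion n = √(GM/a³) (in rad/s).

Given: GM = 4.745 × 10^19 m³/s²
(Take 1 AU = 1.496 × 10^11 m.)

Convert to SI: a = 35.42 AU = 5.29883e+12 m.
n = √(GM / a³).
n = √(4.745e+19 / (5.29883e+12)³) rad/s ≈ 5.647e-10 rad/s.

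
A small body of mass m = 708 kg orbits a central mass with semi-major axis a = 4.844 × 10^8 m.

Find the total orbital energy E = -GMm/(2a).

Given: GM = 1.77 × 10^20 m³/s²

E = −GMm / (2a).
E = −1.77e+20 · 708 / (2 · 4.844e+08) J ≈ -1.294e+14 J = -129.4 TJ.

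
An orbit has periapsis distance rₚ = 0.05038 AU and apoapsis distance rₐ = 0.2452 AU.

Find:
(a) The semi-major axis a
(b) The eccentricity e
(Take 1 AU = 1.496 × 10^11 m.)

Convert to SI: rₚ = 0.05038 AU = 7.53685e+09 m; rₐ = 0.2452 AU = 3.66819e+10 m.
(a) a = (rₚ + rₐ) / 2 = (7.53685e+09 + 3.66819e+10) / 2 ≈ 2.211e+10 m = 0.1478 AU.
(b) e = (rₐ − rₚ) / (rₐ + rₚ) = (3.66819e+10 − 7.53685e+09) / (3.66819e+10 + 7.53685e+09) ≈ 0.6591.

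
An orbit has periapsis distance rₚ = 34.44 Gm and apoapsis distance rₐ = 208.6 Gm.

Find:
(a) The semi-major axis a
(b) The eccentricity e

Convert to SI: rₚ = 34.44 Gm = 3.444e+10 m; rₐ = 208.6 Gm = 2.086e+11 m.
(a) a = (rₚ + rₐ) / 2 = (3.444e+10 + 2.086e+11) / 2 ≈ 1.215e+11 m = 121.5 Gm.
(b) e = (rₐ − rₚ) / (rₐ + rₚ) = (2.086e+11 − 3.444e+10) / (2.086e+11 + 3.444e+10) ≈ 0.7166.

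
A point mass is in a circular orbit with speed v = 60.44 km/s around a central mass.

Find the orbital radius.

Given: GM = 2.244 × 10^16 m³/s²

Convert to SI: v = 60.44 km/s = 60440 m/s.
For a circular orbit, v² = GM / r, so r = GM / v².
r = 2.244e+16 / (60440)² m ≈ 6.143e+06 m = 6.143 × 10^6 m.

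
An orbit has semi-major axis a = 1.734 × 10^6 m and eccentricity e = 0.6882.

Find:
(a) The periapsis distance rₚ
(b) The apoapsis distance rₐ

(a) rₚ = a(1 − e) = 1.734e+06 · (1 − 0.6882) = 1.734e+06 · 0.3118 ≈ 5.407e+05 m = 5.407 × 10^5 m.
(b) rₐ = a(1 + e) = 1.734e+06 · (1 + 0.6882) = 1.734e+06 · 1.6882 ≈ 2.927e+06 m = 2.927 × 10^6 m.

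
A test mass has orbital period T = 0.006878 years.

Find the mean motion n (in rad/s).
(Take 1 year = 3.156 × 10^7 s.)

Convert to SI: T = 0.006878 years = 217070 s.
n = 2π / T.
n = 2π / 217070 s ≈ 2.895e-05 rad/s.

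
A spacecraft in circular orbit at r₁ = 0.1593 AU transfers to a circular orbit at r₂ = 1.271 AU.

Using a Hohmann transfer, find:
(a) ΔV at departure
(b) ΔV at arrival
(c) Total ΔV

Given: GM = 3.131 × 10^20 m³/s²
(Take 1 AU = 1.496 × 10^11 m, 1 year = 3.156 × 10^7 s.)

Convert to SI: r₁ = 0.1593 AU = 2.38313e+10 m; r₂ = 1.271 AU = 1.90142e+11 m.
Transfer semi-major axis: a_t = (r₁ + r₂)/2 = (2.38313e+10 + 1.90142e+11)/2 = 1.06986e+11 m.
Circular speeds: v₁ = √(GM/r₁) = 114622 m/s, v₂ = √(GM/r₂) = 40579.2 m/s.
Transfer speeds (vis-viva v² = GM(2/r − 1/a_t)): v₁ᵗ = 152807 m/s, v₂ᵗ = 19151.9 m/s.
(a) ΔV₁ = |v₁ᵗ − v₁| ≈ 3.818e+04 m/s = 8.056 AU/year.
(b) ΔV₂ = |v₂ − v₂ᵗ| ≈ 2.143e+04 m/s = 4.52 AU/year.
(c) ΔV_total = ΔV₁ + ΔV₂ ≈ 5.961e+04 m/s = 12.58 AU/year.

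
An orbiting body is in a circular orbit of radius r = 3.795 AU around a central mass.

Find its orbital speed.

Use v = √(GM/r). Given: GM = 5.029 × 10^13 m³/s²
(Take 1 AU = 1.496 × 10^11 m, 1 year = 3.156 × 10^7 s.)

Convert to SI: r = 3.795 AU = 5.67732e+11 m.
For a circular orbit, gravity supplies the centripetal force, so v = √(GM / r).
v = √(5.029e+13 / 5.67732e+11) m/s ≈ 9.412 m/s = 0.001986 AU/year.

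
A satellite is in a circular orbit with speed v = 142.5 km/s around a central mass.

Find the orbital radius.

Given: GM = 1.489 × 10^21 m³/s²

Convert to SI: v = 142.5 km/s = 142500 m/s.
For a circular orbit, v² = GM / r, so r = GM / v².
r = 1.489e+21 / (142500)² m ≈ 7.333e+10 m = 73.33 Gm.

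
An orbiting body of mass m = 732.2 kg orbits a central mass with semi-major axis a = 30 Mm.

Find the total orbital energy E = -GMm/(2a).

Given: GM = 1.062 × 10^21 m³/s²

Convert to SI: a = 30 Mm = 3e+07 m.
E = −GMm / (2a).
E = −1.062e+21 · 732.2 / (2 · 3e+07) J ≈ -1.296e+16 J = -12.96 PJ.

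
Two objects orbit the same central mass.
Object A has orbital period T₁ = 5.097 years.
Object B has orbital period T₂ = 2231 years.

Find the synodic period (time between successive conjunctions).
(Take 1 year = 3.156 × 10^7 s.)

Convert to SI: T₁ = 5.097 years = 1.60861e+08 s; T₂ = 2231 years = 7.04104e+10 s.
T_syn = |T₁ · T₂ / (T₁ − T₂)|.
T_syn = |1.60861e+08 · 7.04104e+10 / (1.60861e+08 − 7.04104e+10)| s ≈ 1.612e+08 s = 5.109 years.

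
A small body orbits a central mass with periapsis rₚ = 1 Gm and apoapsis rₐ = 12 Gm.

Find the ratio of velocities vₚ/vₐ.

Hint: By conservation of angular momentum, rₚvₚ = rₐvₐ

Convert to SI: rₚ = 1 Gm = 1e+09 m; rₐ = 12 Gm = 1.2e+10 m.
Conservation of angular momentum gives rₚvₚ = rₐvₐ, so vₚ/vₐ = rₐ/rₚ.
vₚ/vₐ = 1.2e+10 / 1e+09 ≈ 12.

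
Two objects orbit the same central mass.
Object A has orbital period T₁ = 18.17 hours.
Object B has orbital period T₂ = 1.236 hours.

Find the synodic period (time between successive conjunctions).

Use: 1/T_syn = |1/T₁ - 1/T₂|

Convert to SI: T₁ = 18.17 hours = 65412 s; T₂ = 1.236 hours = 4449.6 s.
T_syn = |T₁ · T₂ / (T₁ − T₂)|.
T_syn = |65412 · 4449.6 / (65412 − 4449.6)| s ≈ 4774 s = 1.326 hours.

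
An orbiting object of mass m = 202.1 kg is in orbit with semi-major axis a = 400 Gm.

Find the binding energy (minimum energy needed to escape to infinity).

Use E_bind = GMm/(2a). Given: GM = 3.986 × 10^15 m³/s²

Convert to SI: a = 400 Gm = 4e+11 m.
Total orbital energy is E = −GMm/(2a); binding energy is E_bind = −E = GMm/(2a).
E_bind = 3.986e+15 · 202.1 / (2 · 4e+11) J ≈ 1.007e+06 J = 1.007 MJ.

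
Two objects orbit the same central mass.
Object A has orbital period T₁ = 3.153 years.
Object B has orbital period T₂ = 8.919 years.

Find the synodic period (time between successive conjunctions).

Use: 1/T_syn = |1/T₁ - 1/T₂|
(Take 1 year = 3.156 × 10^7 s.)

Convert to SI: T₁ = 3.153 years = 9.95087e+07 s; T₂ = 8.919 years = 2.81484e+08 s.
T_syn = |T₁ · T₂ / (T₁ − T₂)|.
T_syn = |9.95087e+07 · 2.81484e+08 / (9.95087e+07 − 2.81484e+08)| s ≈ 1.539e+08 s = 4.877 years.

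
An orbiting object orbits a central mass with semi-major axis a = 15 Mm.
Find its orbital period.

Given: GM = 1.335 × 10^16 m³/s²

Convert to SI: a = 15 Mm = 1.5e+07 m.
Kepler's third law: T = 2π √(a³ / GM).
Substituting a = 1.5e+07 m and GM = 1.335e+16 m³/s²:
T = 2π √((1.5e+07)³ / 1.335e+16) s
T ≈ 3159 s = 52.65 minutes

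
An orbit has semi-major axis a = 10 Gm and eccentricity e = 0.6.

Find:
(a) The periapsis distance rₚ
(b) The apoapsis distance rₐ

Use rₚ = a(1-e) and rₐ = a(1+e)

Convert to SI: a = 10 Gm = 1e+10 m.
(a) rₚ = a(1 − e) = 1e+10 · (1 − 0.6) = 1e+10 · 0.4 ≈ 4e+09 m = 4 Gm.
(b) rₐ = a(1 + e) = 1e+10 · (1 + 0.6) = 1e+10 · 1.6 ≈ 1.6e+10 m = 16 Gm.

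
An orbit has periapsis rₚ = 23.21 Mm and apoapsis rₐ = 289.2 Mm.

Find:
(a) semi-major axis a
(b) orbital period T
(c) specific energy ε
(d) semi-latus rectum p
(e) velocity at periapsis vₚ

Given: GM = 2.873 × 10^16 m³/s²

Convert to SI: rₚ = 23.21 Mm = 2.321e+07 m; rₐ = 289.2 Mm = 2.892e+08 m.
(a) a = (rₚ + rₐ)/2 = (2.321e+07 + 2.892e+08)/2 ≈ 1.562e+08 m
(b) With a = (rₚ + rₐ)/2 = 1.56205e+08 m, T = 2π √(a³/GM) = 2π √((1.56205e+08)³/2.873e+16) s ≈ 7.237e+04 s
(c) With a = (rₚ + rₐ)/2 = 1.56205e+08 m, ε = −GM/(2a) = −2.873e+16/(2 · 1.56205e+08) J/kg ≈ -9.196e+07 J/kg
(d) From a = (rₚ + rₐ)/2 = 1.56205e+08 m and e = (rₐ − rₚ)/(rₐ + rₚ) = 0.851413, p = a(1 − e²) = 1.56205e+08 · (1 − (0.851413)²) ≈ 4.297e+07 m
(e) With a = (rₚ + rₐ)/2 = 1.56205e+08 m, vₚ = √(GM (2/rₚ − 1/a)) = √(2.873e+16 · (2/2.321e+07 − 1/1.56205e+08)) m/s ≈ 4.787e+04 m/s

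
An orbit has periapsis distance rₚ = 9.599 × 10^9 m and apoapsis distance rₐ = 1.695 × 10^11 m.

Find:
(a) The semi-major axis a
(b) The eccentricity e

(a) a = (rₚ + rₐ) / 2 = (9.599e+09 + 1.695e+11) / 2 ≈ 8.955e+10 m = 8.955 × 10^10 m.
(b) e = (rₐ − rₚ) / (rₐ + rₚ) = (1.695e+11 − 9.599e+09) / (1.695e+11 + 9.599e+09) ≈ 0.8928.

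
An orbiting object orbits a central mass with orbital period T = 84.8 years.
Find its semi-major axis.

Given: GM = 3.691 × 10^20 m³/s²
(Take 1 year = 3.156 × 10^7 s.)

Convert to SI: T = 84.8 years = 2.67629e+09 s.
Invert Kepler's third law: a = (GM · T² / (4π²))^(1/3).
Substituting T = 2.67629e+09 s and GM = 3.691e+20 m³/s²:
a = (3.691e+20 · (2.67629e+09)² / (4π²))^(1/3) m
a ≈ 4.061e+12 m = 4.061 × 10^12 m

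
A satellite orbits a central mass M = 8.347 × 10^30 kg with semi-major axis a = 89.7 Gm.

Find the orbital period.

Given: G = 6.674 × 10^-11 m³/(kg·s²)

Convert to SI: a = 89.7 Gm = 8.97e+10 m.
GM = G · M = 6.674e-11 · 8.347e+30 = 5.57079e+20 m³/s².
Kepler's third law: T = 2π √(a³ / GM).
Substituting a = 8.97e+10 m and GM = 5.57079e+20 m³/s²:
T = 2π √((8.97e+10)³ / 5.57079e+20) s
T ≈ 7.152e+06 s = 82.77 days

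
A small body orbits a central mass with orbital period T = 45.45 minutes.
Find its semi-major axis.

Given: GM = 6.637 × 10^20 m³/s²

Convert to SI: T = 45.45 minutes = 2727 s.
Invert Kepler's third law: a = (GM · T² / (4π²))^(1/3).
Substituting T = 2727 s and GM = 6.637e+20 m³/s²:
a = (6.637e+20 · (2727)² / (4π²))^(1/3) m
a ≈ 5e+08 m = 500 Mm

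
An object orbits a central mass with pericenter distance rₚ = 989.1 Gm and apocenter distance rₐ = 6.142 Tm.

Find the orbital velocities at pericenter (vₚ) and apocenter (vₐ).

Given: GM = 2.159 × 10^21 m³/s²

Convert to SI: rₚ = 989.1 Gm = 9.891e+11 m; rₐ = 6.142 Tm = 6.142e+12 m.
Use the vis-viva equation v² = GM(2/r − 1/a) with a = (rₚ + rₐ)/2 = (9.891e+11 + 6.142e+12)/2 = 3.56555e+12 m.
vₚ = √(GM · (2/rₚ − 1/a)) = √(2.159e+21 · (2/9.891e+11 − 1/3.56555e+12)) m/s ≈ 6.132e+04 m/s = 61.32 km/s.
vₐ = √(GM · (2/rₐ − 1/a)) = √(2.159e+21 · (2/6.142e+12 − 1/3.56555e+12)) m/s ≈ 9875 m/s = 9.875 km/s.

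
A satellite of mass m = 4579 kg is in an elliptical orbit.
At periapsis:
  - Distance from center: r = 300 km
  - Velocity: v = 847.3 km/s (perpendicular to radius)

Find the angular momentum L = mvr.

Convert to SI: r = 300 km = 300000 m; v = 847.3 km/s = 847300 m/s.
Since v is perpendicular to r, L = m · v · r.
L = 4579 · 847300 · 300000 kg·m²/s ≈ 1.164e+15 kg·m²/s.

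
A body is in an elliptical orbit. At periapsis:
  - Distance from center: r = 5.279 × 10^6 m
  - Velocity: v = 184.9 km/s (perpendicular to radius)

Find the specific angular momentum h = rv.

Convert to SI: v = 184.9 km/s = 184900 m/s.
With v perpendicular to r, h = r · v.
h = 5.279e+06 · 184900 m²/s ≈ 9.761e+11 m²/s.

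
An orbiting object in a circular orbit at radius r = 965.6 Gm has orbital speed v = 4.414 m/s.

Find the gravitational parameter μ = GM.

Convert to SI: r = 965.6 Gm = 9.656e+11 m.
For a circular orbit v² = GM/r, so GM = v² · r.
GM = (4.414)² · 9.656e+11 m³/s² ≈ 1.881e+13 m³/s² = 1.881 × 10^13 m³/s².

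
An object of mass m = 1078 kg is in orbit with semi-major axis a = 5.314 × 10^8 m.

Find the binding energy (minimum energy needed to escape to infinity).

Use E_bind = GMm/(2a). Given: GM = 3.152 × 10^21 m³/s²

Total orbital energy is E = −GMm/(2a); binding energy is E_bind = −E = GMm/(2a).
E_bind = 3.152e+21 · 1078 / (2 · 5.314e+08) J ≈ 3.197e+15 J = 3.197 PJ.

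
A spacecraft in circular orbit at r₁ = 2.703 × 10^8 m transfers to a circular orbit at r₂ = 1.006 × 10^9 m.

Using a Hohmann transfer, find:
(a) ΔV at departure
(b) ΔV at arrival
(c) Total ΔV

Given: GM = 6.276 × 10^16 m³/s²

Transfer semi-major axis: a_t = (r₁ + r₂)/2 = (2.703e+08 + 1.006e+09)/2 = 6.3815e+08 m.
Circular speeds: v₁ = √(GM/r₁) = 15237.7 m/s, v₂ = √(GM/r₂) = 7898.46 m/s.
Transfer speeds (vis-viva v² = GM(2/r − 1/a_t)): v₁ᵗ = 19131.8 m/s, v₂ᵗ = 5140.49 m/s.
(a) ΔV₁ = |v₁ᵗ − v₁| ≈ 3894 m/s = 3.894 km/s.
(b) ΔV₂ = |v₂ − v₂ᵗ| ≈ 2758 m/s = 2.758 km/s.
(c) ΔV_total = ΔV₁ + ΔV₂ ≈ 6652 m/s = 6.652 km/s.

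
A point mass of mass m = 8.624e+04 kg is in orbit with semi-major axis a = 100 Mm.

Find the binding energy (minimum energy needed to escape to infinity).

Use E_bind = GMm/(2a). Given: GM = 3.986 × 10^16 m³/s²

Convert to SI: a = 100 Mm = 1e+08 m.
Total orbital energy is E = −GMm/(2a); binding energy is E_bind = −E = GMm/(2a).
E_bind = 3.986e+16 · 8.624e+04 / (2 · 1e+08) J ≈ 1.719e+13 J = 17.19 TJ.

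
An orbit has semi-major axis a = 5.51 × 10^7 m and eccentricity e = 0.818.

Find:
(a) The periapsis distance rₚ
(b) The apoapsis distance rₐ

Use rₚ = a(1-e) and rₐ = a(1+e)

(a) rₚ = a(1 − e) = 5.51e+07 · (1 − 0.818) = 5.51e+07 · 0.182 ≈ 1.003e+07 m = 1.003 × 10^7 m.
(b) rₐ = a(1 + e) = 5.51e+07 · (1 + 0.818) = 5.51e+07 · 1.818 ≈ 1.002e+08 m = 1.002 × 10^8 m.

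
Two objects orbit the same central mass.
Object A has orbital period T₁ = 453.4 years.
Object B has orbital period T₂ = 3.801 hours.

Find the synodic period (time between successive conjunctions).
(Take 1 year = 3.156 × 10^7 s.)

Convert to SI: T₁ = 453.4 years = 1.43093e+10 s; T₂ = 3.801 hours = 13683.6 s.
T_syn = |T₁ · T₂ / (T₁ − T₂)|.
T_syn = |1.43093e+10 · 13683.6 / (1.43093e+10 − 13683.6)| s ≈ 1.368e+04 s = 3.801 hours.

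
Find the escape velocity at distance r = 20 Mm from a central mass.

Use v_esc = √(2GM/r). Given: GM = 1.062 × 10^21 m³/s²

Convert to SI: r = 20 Mm = 2e+07 m.
Escape velocity comes from setting total energy to zero: ½v² − GM/r = 0 ⇒ v_esc = √(2GM / r).
v_esc = √(2 · 1.062e+21 / 2e+07) m/s ≈ 1.031e+07 m/s = 1.031e+04 km/s.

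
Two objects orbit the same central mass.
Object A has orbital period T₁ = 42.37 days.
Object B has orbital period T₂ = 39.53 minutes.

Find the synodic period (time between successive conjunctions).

Convert to SI: T₁ = 42.37 days = 3.66077e+06 s; T₂ = 39.53 minutes = 2371.8 s.
T_syn = |T₁ · T₂ / (T₁ − T₂)|.
T_syn = |3.66077e+06 · 2371.8 / (3.66077e+06 − 2371.8)| s ≈ 2373 s = 39.56 minutes.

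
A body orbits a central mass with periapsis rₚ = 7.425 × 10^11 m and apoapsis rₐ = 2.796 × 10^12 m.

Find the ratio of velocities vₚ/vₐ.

Conservation of angular momentum gives rₚvₚ = rₐvₐ, so vₚ/vₐ = rₐ/rₚ.
vₚ/vₐ = 2.796e+12 / 7.425e+11 ≈ 3.766.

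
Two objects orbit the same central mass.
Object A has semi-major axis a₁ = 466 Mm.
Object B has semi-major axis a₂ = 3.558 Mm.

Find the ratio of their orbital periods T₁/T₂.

Convert to SI: a₁ = 466 Mm = 4.66e+08 m; a₂ = 3.558 Mm = 3.558e+06 m.
From Kepler's third law, (T₁/T₂)² = (a₁/a₂)³, so T₁/T₂ = (a₁/a₂)^(3/2).
a₁/a₂ = 4.66e+08 / 3.558e+06 = 130.972.
T₁/T₂ = (130.972)^(3/2) ≈ 1499.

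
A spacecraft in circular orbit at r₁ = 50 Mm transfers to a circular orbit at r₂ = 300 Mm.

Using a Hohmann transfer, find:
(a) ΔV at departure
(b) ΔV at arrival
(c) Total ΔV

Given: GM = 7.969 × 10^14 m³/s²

Convert to SI: r₁ = 50 Mm = 5e+07 m; r₂ = 300 Mm = 3e+08 m.
Transfer semi-major axis: a_t = (r₁ + r₂)/2 = (5e+07 + 3e+08)/2 = 1.75e+08 m.
Circular speeds: v₁ = √(GM/r₁) = 3992.24 m/s, v₂ = √(GM/r₂) = 1629.83 m/s.
Transfer speeds (vis-viva v² = GM(2/r − 1/a_t)): v₁ᵗ = 5227.07 m/s, v₂ᵗ = 871.179 m/s.
(a) ΔV₁ = |v₁ᵗ − v₁| ≈ 1235 m/s = 1.235 km/s.
(b) ΔV₂ = |v₂ − v₂ᵗ| ≈ 758.6 m/s = 758.6 m/s.
(c) ΔV_total = ΔV₁ + ΔV₂ ≈ 1993 m/s = 1.993 km/s.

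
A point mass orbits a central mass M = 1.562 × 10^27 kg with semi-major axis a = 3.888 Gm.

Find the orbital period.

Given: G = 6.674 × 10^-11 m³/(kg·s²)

Convert to SI: a = 3.888 Gm = 3.888e+09 m.
GM = G · M = 6.674e-11 · 1.562e+27 = 1.04248e+17 m³/s².
Kepler's third law: T = 2π √(a³ / GM).
Substituting a = 3.888e+09 m and GM = 1.04248e+17 m³/s²:
T = 2π √((3.888e+09)³ / 1.04248e+17) s
T ≈ 4.718e+06 s = 54.6 days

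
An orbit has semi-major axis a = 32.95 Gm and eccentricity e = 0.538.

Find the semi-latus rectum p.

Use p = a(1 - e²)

Convert to SI: a = 32.95 Gm = 3.295e+10 m.
p = a (1 − e²).
p = 3.295e+10 · (1 − (0.538)²) = 3.295e+10 · 0.710556 ≈ 2.341e+10 m = 23.41 Gm.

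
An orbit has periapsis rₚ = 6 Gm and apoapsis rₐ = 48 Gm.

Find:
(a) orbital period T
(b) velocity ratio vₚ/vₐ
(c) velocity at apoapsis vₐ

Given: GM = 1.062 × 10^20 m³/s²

Convert to SI: rₚ = 6 Gm = 6e+09 m; rₐ = 48 Gm = 4.8e+10 m.
(a) With a = (rₚ + rₐ)/2 = 2.7e+10 m, T = 2π √(a³/GM) = 2π √((2.7e+10)³/1.062e+20) s ≈ 2.705e+06 s
(b) Conservation of angular momentum (rₚvₚ = rₐvₐ) gives vₚ/vₐ = rₐ/rₚ = 4.8e+10/6e+09 ≈ 8
(c) With a = (rₚ + rₐ)/2 = 2.7e+10 m, vₐ = √(GM (2/rₐ − 1/a)) = √(1.062e+20 · (2/4.8e+10 − 1/2.7e+10)) m/s ≈ 2.217e+04 m/s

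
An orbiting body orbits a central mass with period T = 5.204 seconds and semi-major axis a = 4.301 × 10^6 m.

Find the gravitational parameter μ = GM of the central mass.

GM = 4π² · a³ / T².
GM = 4π² · (4.301e+06)³ / (5.204)² m³/s² ≈ 1.16e+20 m³/s² = 1.16 × 10^20 m³/s².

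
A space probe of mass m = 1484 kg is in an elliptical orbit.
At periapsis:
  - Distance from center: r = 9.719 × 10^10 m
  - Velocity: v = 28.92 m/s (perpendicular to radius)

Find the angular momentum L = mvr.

Since v is perpendicular to r, L = m · v · r.
L = 1484 · 28.92 · 9.719e+10 kg·m²/s ≈ 4.171e+15 kg·m²/s.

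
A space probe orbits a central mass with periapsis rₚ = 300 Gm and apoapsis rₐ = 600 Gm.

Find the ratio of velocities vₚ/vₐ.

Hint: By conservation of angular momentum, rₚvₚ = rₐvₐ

Convert to SI: rₚ = 300 Gm = 3e+11 m; rₐ = 600 Gm = 6e+11 m.
Conservation of angular momentum gives rₚvₚ = rₐvₐ, so vₚ/vₐ = rₐ/rₚ.
vₚ/vₐ = 6e+11 / 3e+11 ≈ 2.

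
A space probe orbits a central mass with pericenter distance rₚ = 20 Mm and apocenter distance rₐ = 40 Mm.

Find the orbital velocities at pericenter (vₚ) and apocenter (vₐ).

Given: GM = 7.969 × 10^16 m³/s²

Convert to SI: rₚ = 20 Mm = 2e+07 m; rₐ = 40 Mm = 4e+07 m.
Use the vis-viva equation v² = GM(2/r − 1/a) with a = (rₚ + rₐ)/2 = (2e+07 + 4e+07)/2 = 3e+07 m.
vₚ = √(GM · (2/rₚ − 1/a)) = √(7.969e+16 · (2/2e+07 − 1/3e+07)) m/s ≈ 7.289e+04 m/s = 72.89 km/s.
vₐ = √(GM · (2/rₐ − 1/a)) = √(7.969e+16 · (2/4e+07 − 1/3e+07)) m/s ≈ 3.644e+04 m/s = 36.44 km/s.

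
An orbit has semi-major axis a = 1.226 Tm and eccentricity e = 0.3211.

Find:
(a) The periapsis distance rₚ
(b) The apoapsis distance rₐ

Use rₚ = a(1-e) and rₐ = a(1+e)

Convert to SI: a = 1.226 Tm = 1.226e+12 m.
(a) rₚ = a(1 − e) = 1.226e+12 · (1 − 0.3211) = 1.226e+12 · 0.6789 ≈ 8.323e+11 m = 832.3 Gm.
(b) rₐ = a(1 + e) = 1.226e+12 · (1 + 0.3211) = 1.226e+12 · 1.3211 ≈ 1.62e+12 m = 1.62 Tm.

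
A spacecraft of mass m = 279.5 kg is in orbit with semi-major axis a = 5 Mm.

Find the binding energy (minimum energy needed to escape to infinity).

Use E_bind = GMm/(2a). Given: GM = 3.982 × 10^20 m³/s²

Convert to SI: a = 5 Mm = 5e+06 m.
Total orbital energy is E = −GMm/(2a); binding energy is E_bind = −E = GMm/(2a).
E_bind = 3.982e+20 · 279.5 / (2 · 5e+06) J ≈ 1.113e+16 J = 11.13 PJ.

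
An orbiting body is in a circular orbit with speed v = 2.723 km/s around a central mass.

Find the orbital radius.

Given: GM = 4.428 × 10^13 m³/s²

Convert to SI: v = 2.723 km/s = 2723 m/s.
For a circular orbit, v² = GM / r, so r = GM / v².
r = 4.428e+13 / (2723)² m ≈ 5.972e+06 m = 5.972 × 10^6 m.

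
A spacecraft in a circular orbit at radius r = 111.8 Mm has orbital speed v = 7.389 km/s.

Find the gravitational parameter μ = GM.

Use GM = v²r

Convert to SI: r = 111.8 Mm = 1.118e+08 m; v = 7.389 km/s = 7389 m/s.
For a circular orbit v² = GM/r, so GM = v² · r.
GM = (7389)² · 1.118e+08 m³/s² ≈ 6.104e+15 m³/s² = 6.104 × 10^15 m³/s².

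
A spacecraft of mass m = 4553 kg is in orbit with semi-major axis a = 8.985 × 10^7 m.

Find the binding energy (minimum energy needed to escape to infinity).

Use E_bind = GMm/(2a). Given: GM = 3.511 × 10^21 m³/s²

Total orbital energy is E = −GMm/(2a); binding energy is E_bind = −E = GMm/(2a).
E_bind = 3.511e+21 · 4553 / (2 · 8.985e+07) J ≈ 8.896e+16 J = 88.96 PJ.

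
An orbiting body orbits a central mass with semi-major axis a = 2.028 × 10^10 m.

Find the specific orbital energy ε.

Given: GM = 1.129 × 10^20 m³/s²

ε = −GM / (2a).
ε = −1.129e+20 / (2 · 2.028e+10) J/kg ≈ -2.784e+09 J/kg = -2.784 GJ/kg.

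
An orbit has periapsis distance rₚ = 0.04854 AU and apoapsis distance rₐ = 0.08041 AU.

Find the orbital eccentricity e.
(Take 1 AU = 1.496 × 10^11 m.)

Convert to SI: rₚ = 0.04854 AU = 7.26158e+09 m; rₐ = 0.08041 AU = 1.20293e+10 m.
e = (rₐ − rₚ) / (rₐ + rₚ).
e = (1.20293e+10 − 7.26158e+09) / (1.20293e+10 + 7.26158e+09) = 4.76775e+09 / 1.92909e+10 ≈ 0.2472.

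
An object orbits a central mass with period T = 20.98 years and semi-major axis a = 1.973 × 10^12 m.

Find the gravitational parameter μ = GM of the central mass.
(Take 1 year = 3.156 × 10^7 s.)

Convert to SI: T = 20.98 years = 6.62129e+08 s.
GM = 4π² · a³ / T².
GM = 4π² · (1.973e+12)³ / (6.62129e+08)² m³/s² ≈ 6.916e+20 m³/s² = 6.916 × 10^20 m³/s².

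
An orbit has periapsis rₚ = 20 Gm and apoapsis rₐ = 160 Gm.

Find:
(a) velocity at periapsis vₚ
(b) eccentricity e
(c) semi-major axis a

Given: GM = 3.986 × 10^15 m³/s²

Convert to SI: rₚ = 20 Gm = 2e+10 m; rₐ = 160 Gm = 1.6e+11 m.
(a) With a = (rₚ + rₐ)/2 = 9e+10 m, vₚ = √(GM (2/rₚ − 1/a)) = √(3.986e+15 · (2/2e+10 − 1/9e+10)) m/s ≈ 595.2 m/s
(b) e = (rₐ − rₚ)/(rₐ + rₚ) = (1.6e+11 − 2e+10)/(1.6e+11 + 2e+10) ≈ 0.7778
(c) a = (rₚ + rₐ)/2 = (2e+10 + 1.6e+11)/2 ≈ 9e+10 m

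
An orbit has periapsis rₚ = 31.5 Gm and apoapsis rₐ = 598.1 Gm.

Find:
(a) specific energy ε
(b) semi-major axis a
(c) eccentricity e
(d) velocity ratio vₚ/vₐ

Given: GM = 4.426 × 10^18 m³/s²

Convert to SI: rₚ = 31.5 Gm = 3.15e+10 m; rₐ = 598.1 Gm = 5.981e+11 m.
(a) With a = (rₚ + rₐ)/2 = 3.148e+11 m, ε = −GM/(2a) = −4.426e+18/(2 · 3.148e+11) J/kg ≈ -7.03e+06 J/kg
(b) a = (rₚ + rₐ)/2 = (3.15e+10 + 5.981e+11)/2 ≈ 3.148e+11 m
(c) e = (rₐ − rₚ)/(rₐ + rₚ) = (5.981e+11 − 3.15e+10)/(5.981e+11 + 3.15e+10) ≈ 0.8999
(d) Conservation of angular momentum (rₚvₚ = rₐvₐ) gives vₚ/vₐ = rₐ/rₚ = 5.981e+11/3.15e+10 ≈ 18.99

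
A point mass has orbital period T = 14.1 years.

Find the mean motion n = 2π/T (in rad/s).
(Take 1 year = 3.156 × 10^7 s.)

Convert to SI: T = 14.1 years = 4.44996e+08 s.
n = 2π / T.
n = 2π / 4.44996e+08 s ≈ 1.412e-08 rad/s.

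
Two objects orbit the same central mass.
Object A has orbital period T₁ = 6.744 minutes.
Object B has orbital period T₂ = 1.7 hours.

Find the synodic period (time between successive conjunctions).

Convert to SI: T₁ = 6.744 minutes = 404.64 s; T₂ = 1.7 hours = 6120 s.
T_syn = |T₁ · T₂ / (T₁ − T₂)|.
T_syn = |404.64 · 6120 / (404.64 − 6120)| s ≈ 433.3 s = 7.221 minutes.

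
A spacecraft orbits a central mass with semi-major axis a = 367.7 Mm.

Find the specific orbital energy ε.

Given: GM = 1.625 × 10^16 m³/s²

Convert to SI: a = 367.7 Mm = 3.677e+08 m.
ε = −GM / (2a).
ε = −1.625e+16 / (2 · 3.677e+08) J/kg ≈ -2.21e+07 J/kg = -22.1 MJ/kg.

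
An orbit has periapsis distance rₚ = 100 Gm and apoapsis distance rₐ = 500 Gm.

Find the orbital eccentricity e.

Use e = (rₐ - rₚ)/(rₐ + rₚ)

Convert to SI: rₚ = 100 Gm = 1e+11 m; rₐ = 500 Gm = 5e+11 m.
e = (rₐ − rₚ) / (rₐ + rₚ).
e = (5e+11 − 1e+11) / (5e+11 + 1e+11) = 4e+11 / 6e+11 ≈ 0.6667.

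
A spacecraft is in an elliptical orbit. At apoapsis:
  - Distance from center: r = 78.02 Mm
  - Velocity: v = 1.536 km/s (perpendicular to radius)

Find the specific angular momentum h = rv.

Convert to SI: r = 78.02 Mm = 7.802e+07 m; v = 1.536 km/s = 1536 m/s.
With v perpendicular to r, h = r · v.
h = 7.802e+07 · 1536 m²/s ≈ 1.198e+11 m²/s.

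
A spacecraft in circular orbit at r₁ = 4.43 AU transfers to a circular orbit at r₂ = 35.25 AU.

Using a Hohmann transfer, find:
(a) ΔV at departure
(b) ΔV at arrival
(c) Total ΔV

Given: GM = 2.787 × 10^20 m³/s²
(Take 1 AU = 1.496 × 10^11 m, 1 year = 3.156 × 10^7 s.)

Convert to SI: r₁ = 4.43 AU = 6.62728e+11 m; r₂ = 35.25 AU = 5.2734e+12 m.
Transfer semi-major axis: a_t = (r₁ + r₂)/2 = (6.62728e+11 + 5.2734e+12)/2 = 2.96806e+12 m.
Circular speeds: v₁ = √(GM/r₁) = 20506.9 m/s, v₂ = √(GM/r₂) = 7269.81 m/s.
Transfer speeds (vis-viva v² = GM(2/r − 1/a_t)): v₁ᵗ = 27334.4 m/s, v₂ᵗ = 3435.22 m/s.
(a) ΔV₁ = |v₁ᵗ − v₁| ≈ 6827 m/s = 1.44 AU/year.
(b) ΔV₂ = |v₂ − v₂ᵗ| ≈ 3835 m/s = 0.809 AU/year.
(c) ΔV_total = ΔV₁ + ΔV₂ ≈ 1.066e+04 m/s = 2.249 AU/year.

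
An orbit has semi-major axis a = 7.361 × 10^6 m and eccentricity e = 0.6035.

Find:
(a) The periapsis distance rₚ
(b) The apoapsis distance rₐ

(a) rₚ = a(1 − e) = 7.361e+06 · (1 − 0.6035) = 7.361e+06 · 0.3965 ≈ 2.919e+06 m = 2.919 × 10^6 m.
(b) rₐ = a(1 + e) = 7.361e+06 · (1 + 0.6035) = 7.361e+06 · 1.6035 ≈ 1.18e+07 m = 1.18 × 10^7 m.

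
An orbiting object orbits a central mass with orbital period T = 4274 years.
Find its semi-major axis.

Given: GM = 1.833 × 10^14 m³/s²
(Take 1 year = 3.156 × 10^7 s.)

Convert to SI: T = 4274 years = 1.34887e+11 s.
Invert Kepler's third law: a = (GM · T² / (4π²))^(1/3).
Substituting T = 1.34887e+11 s and GM = 1.833e+14 m³/s²:
a = (1.833e+14 · (1.34887e+11)² / (4π²))^(1/3) m
a ≈ 4.388e+11 m = 438.8 Gm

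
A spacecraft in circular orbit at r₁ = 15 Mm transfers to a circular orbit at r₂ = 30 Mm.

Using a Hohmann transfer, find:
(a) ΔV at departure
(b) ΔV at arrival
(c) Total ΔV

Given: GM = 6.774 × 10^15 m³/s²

Convert to SI: r₁ = 15 Mm = 1.5e+07 m; r₂ = 30 Mm = 3e+07 m.
Transfer semi-major axis: a_t = (r₁ + r₂)/2 = (1.5e+07 + 3e+07)/2 = 2.25e+07 m.
Circular speeds: v₁ = √(GM/r₁) = 21250.9 m/s, v₂ = √(GM/r₂) = 15026.6 m/s.
Transfer speeds (vis-viva v² = GM(2/r − 1/a_t)): v₁ᵗ = 24538.4 m/s, v₂ᵗ = 12269.2 m/s.
(a) ΔV₁ = |v₁ᵗ − v₁| ≈ 3288 m/s = 3.288 km/s.
(b) ΔV₂ = |v₂ − v₂ᵗ| ≈ 2757 m/s = 2.757 km/s.
(c) ΔV_total = ΔV₁ + ΔV₂ ≈ 6045 m/s = 6.045 km/s.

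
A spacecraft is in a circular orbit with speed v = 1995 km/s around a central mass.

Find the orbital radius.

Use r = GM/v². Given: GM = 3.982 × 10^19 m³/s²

Convert to SI: v = 1995 km/s = 1.995e+06 m/s.
For a circular orbit, v² = GM / r, so r = GM / v².
r = 3.982e+19 / (1.995e+06)² m ≈ 1e+07 m = 10 Mm.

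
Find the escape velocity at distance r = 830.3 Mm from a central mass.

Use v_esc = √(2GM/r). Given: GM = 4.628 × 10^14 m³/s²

Convert to SI: r = 830.3 Mm = 8.303e+08 m.
Escape velocity comes from setting total energy to zero: ½v² − GM/r = 0 ⇒ v_esc = √(2GM / r).
v_esc = √(2 · 4.628e+14 / 8.303e+08) m/s ≈ 1056 m/s = 1.056 km/s.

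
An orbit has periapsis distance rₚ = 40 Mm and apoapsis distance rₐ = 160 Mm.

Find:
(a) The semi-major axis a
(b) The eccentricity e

Convert to SI: rₚ = 40 Mm = 4e+07 m; rₐ = 160 Mm = 1.6e+08 m.
(a) a = (rₚ + rₐ) / 2 = (4e+07 + 1.6e+08) / 2 ≈ 1e+08 m = 100 Mm.
(b) e = (rₐ − rₚ) / (rₐ + rₚ) = (1.6e+08 − 4e+07) / (1.6e+08 + 4e+07) ≈ 0.6.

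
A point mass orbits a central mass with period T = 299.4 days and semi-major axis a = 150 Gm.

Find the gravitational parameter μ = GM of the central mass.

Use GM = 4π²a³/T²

Convert to SI: T = 299.4 days = 2.58682e+07 s; a = 150 Gm = 1.5e+11 m.
GM = 4π² · a³ / T².
GM = 4π² · (1.5e+11)³ / (2.58682e+07)² m³/s² ≈ 1.991e+20 m³/s² = 1.991 × 10^20 m³/s².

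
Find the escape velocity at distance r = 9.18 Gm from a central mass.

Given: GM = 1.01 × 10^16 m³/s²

Convert to SI: r = 9.18 Gm = 9.18e+09 m.
Escape velocity comes from setting total energy to zero: ½v² − GM/r = 0 ⇒ v_esc = √(2GM / r).
v_esc = √(2 · 1.01e+16 / 9.18e+09) m/s ≈ 1483 m/s = 1.483 km/s.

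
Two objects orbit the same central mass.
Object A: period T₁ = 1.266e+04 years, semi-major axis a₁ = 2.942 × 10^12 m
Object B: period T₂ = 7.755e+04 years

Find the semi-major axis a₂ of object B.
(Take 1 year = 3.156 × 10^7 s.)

Convert to SI: T₁ = 1.266e+04 years = 3.9955e+11 s; T₂ = 7.755e+04 years = 2.44748e+12 s.
Kepler's third law: (T₁/T₂)² = (a₁/a₂)³ ⇒ a₂ = a₁ · (T₂/T₁)^(2/3).
T₂/T₁ = 2.44748e+12 / 3.9955e+11 = 6.12559.
a₂ = 2.942e+12 · (6.12559)^(2/3) m ≈ 9.849e+12 m = 9.849 × 10^12 m.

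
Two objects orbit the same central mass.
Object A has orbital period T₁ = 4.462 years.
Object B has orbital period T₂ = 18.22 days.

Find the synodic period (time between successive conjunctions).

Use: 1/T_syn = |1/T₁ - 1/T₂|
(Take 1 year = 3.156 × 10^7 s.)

Convert to SI: T₁ = 4.462 years = 1.40821e+08 s; T₂ = 18.22 days = 1.57421e+06 s.
T_syn = |T₁ · T₂ / (T₁ − T₂)|.
T_syn = |1.40821e+08 · 1.57421e+06 / (1.40821e+08 − 1.57421e+06)| s ≈ 1.592e+06 s = 18.43 days.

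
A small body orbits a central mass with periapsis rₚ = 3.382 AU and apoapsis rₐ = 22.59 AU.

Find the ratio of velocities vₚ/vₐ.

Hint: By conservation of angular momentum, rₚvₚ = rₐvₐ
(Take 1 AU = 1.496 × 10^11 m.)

Convert to SI: rₚ = 3.382 AU = 5.05947e+11 m; rₐ = 22.59 AU = 3.37946e+12 m.
Conservation of angular momentum gives rₚvₚ = rₐvₐ, so vₚ/vₐ = rₐ/rₚ.
vₚ/vₐ = 3.37946e+12 / 5.05947e+11 ≈ 6.679.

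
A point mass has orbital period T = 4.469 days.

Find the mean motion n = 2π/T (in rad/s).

Convert to SI: T = 4.469 days = 386122 s.
n = 2π / T.
n = 2π / 386122 s ≈ 1.627e-05 rad/s.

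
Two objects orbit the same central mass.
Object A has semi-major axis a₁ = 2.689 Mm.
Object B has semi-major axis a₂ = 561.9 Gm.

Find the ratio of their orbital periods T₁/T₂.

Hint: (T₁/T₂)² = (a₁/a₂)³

Convert to SI: a₁ = 2.689 Mm = 2.689e+06 m; a₂ = 561.9 Gm = 5.619e+11 m.
From Kepler's third law, (T₁/T₂)² = (a₁/a₂)³, so T₁/T₂ = (a₁/a₂)^(3/2).
a₁/a₂ = 2.689e+06 / 5.619e+11 = 4.78555e-06.
T₁/T₂ = (4.78555e-06)^(3/2) ≈ 1.047e-08.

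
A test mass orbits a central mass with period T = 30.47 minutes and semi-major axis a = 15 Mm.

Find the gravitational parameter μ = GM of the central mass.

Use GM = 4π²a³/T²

Convert to SI: T = 30.47 minutes = 1828.2 s; a = 15 Mm = 1.5e+07 m.
GM = 4π² · a³ / T².
GM = 4π² · (1.5e+07)³ / (1828.2)² m³/s² ≈ 3.986e+16 m³/s² = 3.986 × 10^16 m³/s².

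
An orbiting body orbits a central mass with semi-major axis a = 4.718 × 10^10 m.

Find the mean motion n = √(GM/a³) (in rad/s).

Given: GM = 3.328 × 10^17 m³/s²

n = √(GM / a³).
n = √(3.328e+17 / (4.718e+10)³) rad/s ≈ 5.629e-08 rad/s.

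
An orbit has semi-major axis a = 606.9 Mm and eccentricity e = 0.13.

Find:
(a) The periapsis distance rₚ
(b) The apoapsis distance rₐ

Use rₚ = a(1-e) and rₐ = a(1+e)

Convert to SI: a = 606.9 Mm = 6.069e+08 m.
(a) rₚ = a(1 − e) = 6.069e+08 · (1 − 0.13) = 6.069e+08 · 0.87 ≈ 5.28e+08 m = 528 Mm.
(b) rₐ = a(1 + e) = 6.069e+08 · (1 + 0.13) = 6.069e+08 · 1.13 ≈ 6.858e+08 m = 685.8 Mm.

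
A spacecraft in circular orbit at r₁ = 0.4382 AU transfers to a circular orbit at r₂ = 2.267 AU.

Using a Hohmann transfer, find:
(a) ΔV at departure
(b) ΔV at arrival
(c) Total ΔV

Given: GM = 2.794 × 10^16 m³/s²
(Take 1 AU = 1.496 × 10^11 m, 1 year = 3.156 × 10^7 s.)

Convert to SI: r₁ = 0.4382 AU = 6.55547e+10 m; r₂ = 2.267 AU = 3.39143e+11 m.
Transfer semi-major axis: a_t = (r₁ + r₂)/2 = (6.55547e+10 + 3.39143e+11)/2 = 2.02349e+11 m.
Circular speeds: v₁ = √(GM/r₁) = 652.847 m/s, v₂ = √(GM/r₂) = 287.026 m/s.
Transfer speeds (vis-viva v² = GM(2/r − 1/a_t)): v₁ᵗ = 845.186 m/s, v₂ᵗ = 163.37 m/s.
(a) ΔV₁ = |v₁ᵗ − v₁| ≈ 192.3 m/s = 0.04058 AU/year.
(b) ΔV₂ = |v₂ − v₂ᵗ| ≈ 123.7 m/s = 0.02609 AU/year.
(c) ΔV_total = ΔV₁ + ΔV₂ ≈ 316 m/s = 0.06666 AU/year.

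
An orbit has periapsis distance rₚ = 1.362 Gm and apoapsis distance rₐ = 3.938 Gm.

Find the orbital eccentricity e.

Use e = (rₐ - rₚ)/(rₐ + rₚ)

Convert to SI: rₚ = 1.362 Gm = 1.362e+09 m; rₐ = 3.938 Gm = 3.938e+09 m.
e = (rₐ − rₚ) / (rₐ + rₚ).
e = (3.938e+09 − 1.362e+09) / (3.938e+09 + 1.362e+09) = 2.576e+09 / 5.3e+09 ≈ 0.486.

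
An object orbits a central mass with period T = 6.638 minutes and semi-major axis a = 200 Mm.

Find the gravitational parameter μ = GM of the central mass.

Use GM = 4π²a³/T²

Convert to SI: T = 6.638 minutes = 398.28 s; a = 200 Mm = 2e+08 m.
GM = 4π² · a³ / T².
GM = 4π² · (2e+08)³ / (398.28)² m³/s² ≈ 1.991e+21 m³/s² = 1.991 × 10^21 m³/s².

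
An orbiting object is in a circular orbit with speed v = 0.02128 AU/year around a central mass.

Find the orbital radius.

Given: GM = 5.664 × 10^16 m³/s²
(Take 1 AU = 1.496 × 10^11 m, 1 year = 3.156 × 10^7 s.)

Convert to SI: v = 0.02128 AU/year = 100.871 m/s.
For a circular orbit, v² = GM / r, so r = GM / v².
r = 5.664e+16 / (100.871)² m ≈ 5.567e+12 m = 37.21 AU.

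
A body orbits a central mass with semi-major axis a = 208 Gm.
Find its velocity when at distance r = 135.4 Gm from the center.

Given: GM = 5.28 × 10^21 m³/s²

Convert to SI: a = 208 Gm = 2.08e+11 m; r = 135.4 Gm = 1.354e+11 m.
Vis-viva: v = √(GM · (2/r − 1/a)).
2/r − 1/a = 2/1.354e+11 − 1/2.08e+11 = 9.96336e-12 m⁻¹.
v = √(5.28e+21 · 9.96336e-12) m/s ≈ 2.294e+05 m/s = 229.4 km/s.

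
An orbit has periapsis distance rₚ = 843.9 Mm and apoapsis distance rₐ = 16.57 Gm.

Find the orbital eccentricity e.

Convert to SI: rₚ = 843.9 Mm = 8.439e+08 m; rₐ = 16.57 Gm = 1.657e+10 m.
e = (rₐ − rₚ) / (rₐ + rₚ).
e = (1.657e+10 − 8.439e+08) / (1.657e+10 + 8.439e+08) = 1.57261e+10 / 1.74139e+10 ≈ 0.9031.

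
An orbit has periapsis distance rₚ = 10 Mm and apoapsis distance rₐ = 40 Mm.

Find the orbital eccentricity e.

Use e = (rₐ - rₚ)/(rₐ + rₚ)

Convert to SI: rₚ = 10 Mm = 1e+07 m; rₐ = 40 Mm = 4e+07 m.
e = (rₐ − rₚ) / (rₐ + rₚ).
e = (4e+07 − 1e+07) / (4e+07 + 1e+07) = 3e+07 / 5e+07 ≈ 0.6.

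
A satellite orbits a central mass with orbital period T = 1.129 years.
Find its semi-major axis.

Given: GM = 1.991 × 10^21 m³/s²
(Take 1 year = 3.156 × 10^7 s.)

Convert to SI: T = 1.129 years = 3.56312e+07 s.
Invert Kepler's third law: a = (GM · T² / (4π²))^(1/3).
Substituting T = 3.56312e+07 s and GM = 1.991e+21 m³/s²:
a = (1.991e+21 · (3.56312e+07)² / (4π²))^(1/3) m
a ≈ 4.001e+11 m = 400.1 Gm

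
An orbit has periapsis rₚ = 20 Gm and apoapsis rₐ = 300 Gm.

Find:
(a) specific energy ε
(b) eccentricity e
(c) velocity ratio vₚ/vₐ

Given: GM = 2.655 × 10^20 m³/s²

Convert to SI: rₚ = 20 Gm = 2e+10 m; rₐ = 300 Gm = 3e+11 m.
(a) With a = (rₚ + rₐ)/2 = 1.6e+11 m, ε = −GM/(2a) = −2.655e+20/(2 · 1.6e+11) J/kg ≈ -8.297e+08 J/kg
(b) e = (rₐ − rₚ)/(rₐ + rₚ) = (3e+11 − 2e+10)/(3e+11 + 2e+10) ≈ 0.875
(c) Conservation of angular momentum (rₚvₚ = rₐvₐ) gives vₚ/vₐ = rₐ/rₚ = 3e+11/2e+10 ≈ 15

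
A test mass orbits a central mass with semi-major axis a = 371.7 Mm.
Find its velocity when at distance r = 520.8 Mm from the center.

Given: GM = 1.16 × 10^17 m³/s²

Convert to SI: a = 371.7 Mm = 3.717e+08 m; r = 520.8 Mm = 5.208e+08 m.
Vis-viva: v = √(GM · (2/r − 1/a)).
2/r − 1/a = 2/5.208e+08 − 1/3.717e+08 = 1.1499e-09 m⁻¹.
v = √(1.16e+17 · 1.1499e-09) m/s ≈ 1.155e+04 m/s = 11.55 km/s.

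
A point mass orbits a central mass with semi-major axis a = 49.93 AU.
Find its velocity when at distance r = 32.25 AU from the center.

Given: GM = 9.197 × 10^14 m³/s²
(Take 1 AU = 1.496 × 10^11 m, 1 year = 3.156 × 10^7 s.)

Convert to SI: a = 49.93 AU = 7.46953e+12 m; r = 32.25 AU = 4.8246e+12 m.
Vis-viva: v = √(GM · (2/r − 1/a)).
2/r − 1/a = 2/4.8246e+12 − 1/7.46953e+12 = 2.80665e-13 m⁻¹.
v = √(9.197e+14 · 2.80665e-13) m/s ≈ 16.07 m/s = 0.003389 AU/year.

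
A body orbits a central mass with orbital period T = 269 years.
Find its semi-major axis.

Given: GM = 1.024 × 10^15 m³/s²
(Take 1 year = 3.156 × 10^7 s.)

Convert to SI: T = 269 years = 8.48964e+09 s.
Invert Kepler's third law: a = (GM · T² / (4π²))^(1/3).
Substituting T = 8.48964e+09 s and GM = 1.024e+15 m³/s²:
a = (1.024e+15 · (8.48964e+09)² / (4π²))^(1/3) m
a ≈ 1.232e+11 m = 123.2 Gm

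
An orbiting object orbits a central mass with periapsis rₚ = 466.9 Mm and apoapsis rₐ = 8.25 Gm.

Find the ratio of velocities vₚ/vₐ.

Convert to SI: rₚ = 466.9 Mm = 4.669e+08 m; rₐ = 8.25 Gm = 8.25e+09 m.
Conservation of angular momentum gives rₚvₚ = rₐvₐ, so vₚ/vₐ = rₐ/rₚ.
vₚ/vₐ = 8.25e+09 / 4.669e+08 ≈ 17.67.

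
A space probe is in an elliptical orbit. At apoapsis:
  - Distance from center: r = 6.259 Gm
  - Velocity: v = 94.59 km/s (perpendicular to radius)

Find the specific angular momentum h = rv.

Convert to SI: r = 6.259 Gm = 6.259e+09 m; v = 94.59 km/s = 94590 m/s.
With v perpendicular to r, h = r · v.
h = 6.259e+09 · 94590 m²/s ≈ 5.92e+14 m²/s.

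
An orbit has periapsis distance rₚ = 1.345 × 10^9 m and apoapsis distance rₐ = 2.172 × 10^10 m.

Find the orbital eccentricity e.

e = (rₐ − rₚ) / (rₐ + rₚ).
e = (2.172e+10 − 1.345e+09) / (2.172e+10 + 1.345e+09) = 2.0375e+10 / 2.3065e+10 ≈ 0.8834.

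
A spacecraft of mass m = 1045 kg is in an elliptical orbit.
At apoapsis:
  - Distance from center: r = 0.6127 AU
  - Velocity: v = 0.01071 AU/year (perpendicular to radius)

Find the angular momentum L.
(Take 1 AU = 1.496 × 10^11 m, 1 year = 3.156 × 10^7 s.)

Convert to SI: r = 0.6127 AU = 9.16599e+10 m; v = 0.01071 AU/year = 50.7673 m/s.
Since v is perpendicular to r, L = m · v · r.
L = 1045 · 50.7673 · 9.16599e+10 kg·m²/s ≈ 4.863e+15 kg·m²/s.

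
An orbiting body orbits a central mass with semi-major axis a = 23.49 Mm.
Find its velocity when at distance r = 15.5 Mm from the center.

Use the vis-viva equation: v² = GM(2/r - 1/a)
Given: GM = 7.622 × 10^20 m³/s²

Convert to SI: a = 23.49 Mm = 2.349e+07 m; r = 15.5 Mm = 1.55e+07 m.
Vis-viva: v = √(GM · (2/r − 1/a)).
2/r − 1/a = 2/1.55e+07 − 1/2.349e+07 = 8.6461e-08 m⁻¹.
v = √(7.622e+20 · 8.6461e-08) m/s ≈ 8.118e+06 m/s = 8118 km/s.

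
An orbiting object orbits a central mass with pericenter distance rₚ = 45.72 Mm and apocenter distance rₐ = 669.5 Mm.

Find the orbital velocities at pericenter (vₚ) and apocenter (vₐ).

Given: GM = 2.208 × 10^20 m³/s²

Convert to SI: rₚ = 45.72 Mm = 4.572e+07 m; rₐ = 669.5 Mm = 6.695e+08 m.
Use the vis-viva equation v² = GM(2/r − 1/a) with a = (rₚ + rₐ)/2 = (4.572e+07 + 6.695e+08)/2 = 3.5761e+08 m.
vₚ = √(GM · (2/rₚ − 1/a)) = √(2.208e+20 · (2/4.572e+07 − 1/3.5761e+08)) m/s ≈ 3.007e+06 m/s = 3007 km/s.
vₐ = √(GM · (2/rₐ − 1/a)) = √(2.208e+20 · (2/6.695e+08 − 1/3.5761e+08)) m/s ≈ 2.053e+05 m/s = 205.3 km/s.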